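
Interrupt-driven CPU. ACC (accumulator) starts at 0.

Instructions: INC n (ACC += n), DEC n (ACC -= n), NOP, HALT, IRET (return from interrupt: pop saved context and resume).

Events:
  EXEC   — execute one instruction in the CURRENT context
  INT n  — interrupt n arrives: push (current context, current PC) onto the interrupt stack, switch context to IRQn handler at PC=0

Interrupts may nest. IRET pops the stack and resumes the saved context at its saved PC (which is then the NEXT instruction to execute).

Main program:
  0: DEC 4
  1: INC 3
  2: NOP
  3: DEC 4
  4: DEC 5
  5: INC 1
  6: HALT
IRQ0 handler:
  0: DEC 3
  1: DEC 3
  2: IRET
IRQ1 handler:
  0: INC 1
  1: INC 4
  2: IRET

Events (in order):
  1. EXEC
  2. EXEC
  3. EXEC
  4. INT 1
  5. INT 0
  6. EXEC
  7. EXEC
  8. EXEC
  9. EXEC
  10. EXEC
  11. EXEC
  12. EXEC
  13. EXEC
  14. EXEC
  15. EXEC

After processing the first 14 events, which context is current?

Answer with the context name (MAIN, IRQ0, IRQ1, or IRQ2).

Event 1 (EXEC): [MAIN] PC=0: DEC 4 -> ACC=-4
Event 2 (EXEC): [MAIN] PC=1: INC 3 -> ACC=-1
Event 3 (EXEC): [MAIN] PC=2: NOP
Event 4 (INT 1): INT 1 arrives: push (MAIN, PC=3), enter IRQ1 at PC=0 (depth now 1)
Event 5 (INT 0): INT 0 arrives: push (IRQ1, PC=0), enter IRQ0 at PC=0 (depth now 2)
Event 6 (EXEC): [IRQ0] PC=0: DEC 3 -> ACC=-4
Event 7 (EXEC): [IRQ0] PC=1: DEC 3 -> ACC=-7
Event 8 (EXEC): [IRQ0] PC=2: IRET -> resume IRQ1 at PC=0 (depth now 1)
Event 9 (EXEC): [IRQ1] PC=0: INC 1 -> ACC=-6
Event 10 (EXEC): [IRQ1] PC=1: INC 4 -> ACC=-2
Event 11 (EXEC): [IRQ1] PC=2: IRET -> resume MAIN at PC=3 (depth now 0)
Event 12 (EXEC): [MAIN] PC=3: DEC 4 -> ACC=-6
Event 13 (EXEC): [MAIN] PC=4: DEC 5 -> ACC=-11
Event 14 (EXEC): [MAIN] PC=5: INC 1 -> ACC=-10

Answer: MAIN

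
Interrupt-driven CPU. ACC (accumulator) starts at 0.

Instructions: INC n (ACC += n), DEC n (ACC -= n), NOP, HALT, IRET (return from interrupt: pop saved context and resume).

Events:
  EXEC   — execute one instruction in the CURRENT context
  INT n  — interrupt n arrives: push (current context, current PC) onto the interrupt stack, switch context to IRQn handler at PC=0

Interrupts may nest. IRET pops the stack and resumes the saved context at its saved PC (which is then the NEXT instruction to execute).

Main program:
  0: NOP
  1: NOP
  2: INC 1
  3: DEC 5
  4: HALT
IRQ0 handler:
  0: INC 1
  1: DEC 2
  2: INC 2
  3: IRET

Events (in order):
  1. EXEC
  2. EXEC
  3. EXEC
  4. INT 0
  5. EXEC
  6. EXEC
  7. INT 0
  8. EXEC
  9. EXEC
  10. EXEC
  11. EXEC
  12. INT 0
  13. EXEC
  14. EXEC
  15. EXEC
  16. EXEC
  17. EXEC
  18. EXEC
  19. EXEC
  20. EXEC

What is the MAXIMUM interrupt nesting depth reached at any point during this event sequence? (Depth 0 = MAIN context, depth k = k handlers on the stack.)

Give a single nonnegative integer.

Event 1 (EXEC): [MAIN] PC=0: NOP [depth=0]
Event 2 (EXEC): [MAIN] PC=1: NOP [depth=0]
Event 3 (EXEC): [MAIN] PC=2: INC 1 -> ACC=1 [depth=0]
Event 4 (INT 0): INT 0 arrives: push (MAIN, PC=3), enter IRQ0 at PC=0 (depth now 1) [depth=1]
Event 5 (EXEC): [IRQ0] PC=0: INC 1 -> ACC=2 [depth=1]
Event 6 (EXEC): [IRQ0] PC=1: DEC 2 -> ACC=0 [depth=1]
Event 7 (INT 0): INT 0 arrives: push (IRQ0, PC=2), enter IRQ0 at PC=0 (depth now 2) [depth=2]
Event 8 (EXEC): [IRQ0] PC=0: INC 1 -> ACC=1 [depth=2]
Event 9 (EXEC): [IRQ0] PC=1: DEC 2 -> ACC=-1 [depth=2]
Event 10 (EXEC): [IRQ0] PC=2: INC 2 -> ACC=1 [depth=2]
Event 11 (EXEC): [IRQ0] PC=3: IRET -> resume IRQ0 at PC=2 (depth now 1) [depth=1]
Event 12 (INT 0): INT 0 arrives: push (IRQ0, PC=2), enter IRQ0 at PC=0 (depth now 2) [depth=2]
Event 13 (EXEC): [IRQ0] PC=0: INC 1 -> ACC=2 [depth=2]
Event 14 (EXEC): [IRQ0] PC=1: DEC 2 -> ACC=0 [depth=2]
Event 15 (EXEC): [IRQ0] PC=2: INC 2 -> ACC=2 [depth=2]
Event 16 (EXEC): [IRQ0] PC=3: IRET -> resume IRQ0 at PC=2 (depth now 1) [depth=1]
Event 17 (EXEC): [IRQ0] PC=2: INC 2 -> ACC=4 [depth=1]
Event 18 (EXEC): [IRQ0] PC=3: IRET -> resume MAIN at PC=3 (depth now 0) [depth=0]
Event 19 (EXEC): [MAIN] PC=3: DEC 5 -> ACC=-1 [depth=0]
Event 20 (EXEC): [MAIN] PC=4: HALT [depth=0]
Max depth observed: 2

Answer: 2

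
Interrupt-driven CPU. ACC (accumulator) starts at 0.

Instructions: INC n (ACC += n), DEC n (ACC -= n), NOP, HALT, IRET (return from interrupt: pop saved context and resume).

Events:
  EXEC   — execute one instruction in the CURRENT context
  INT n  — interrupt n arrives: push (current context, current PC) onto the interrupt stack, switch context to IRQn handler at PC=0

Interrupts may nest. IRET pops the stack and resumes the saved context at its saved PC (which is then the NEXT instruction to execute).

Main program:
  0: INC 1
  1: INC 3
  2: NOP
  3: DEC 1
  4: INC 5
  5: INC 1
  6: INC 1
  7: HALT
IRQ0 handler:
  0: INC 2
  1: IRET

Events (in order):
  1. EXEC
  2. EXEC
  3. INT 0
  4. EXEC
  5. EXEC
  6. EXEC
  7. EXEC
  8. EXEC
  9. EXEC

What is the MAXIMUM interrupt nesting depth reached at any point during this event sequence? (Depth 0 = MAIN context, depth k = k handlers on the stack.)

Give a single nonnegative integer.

Event 1 (EXEC): [MAIN] PC=0: INC 1 -> ACC=1 [depth=0]
Event 2 (EXEC): [MAIN] PC=1: INC 3 -> ACC=4 [depth=0]
Event 3 (INT 0): INT 0 arrives: push (MAIN, PC=2), enter IRQ0 at PC=0 (depth now 1) [depth=1]
Event 4 (EXEC): [IRQ0] PC=0: INC 2 -> ACC=6 [depth=1]
Event 5 (EXEC): [IRQ0] PC=1: IRET -> resume MAIN at PC=2 (depth now 0) [depth=0]
Event 6 (EXEC): [MAIN] PC=2: NOP [depth=0]
Event 7 (EXEC): [MAIN] PC=3: DEC 1 -> ACC=5 [depth=0]
Event 8 (EXEC): [MAIN] PC=4: INC 5 -> ACC=10 [depth=0]
Event 9 (EXEC): [MAIN] PC=5: INC 1 -> ACC=11 [depth=0]
Max depth observed: 1

Answer: 1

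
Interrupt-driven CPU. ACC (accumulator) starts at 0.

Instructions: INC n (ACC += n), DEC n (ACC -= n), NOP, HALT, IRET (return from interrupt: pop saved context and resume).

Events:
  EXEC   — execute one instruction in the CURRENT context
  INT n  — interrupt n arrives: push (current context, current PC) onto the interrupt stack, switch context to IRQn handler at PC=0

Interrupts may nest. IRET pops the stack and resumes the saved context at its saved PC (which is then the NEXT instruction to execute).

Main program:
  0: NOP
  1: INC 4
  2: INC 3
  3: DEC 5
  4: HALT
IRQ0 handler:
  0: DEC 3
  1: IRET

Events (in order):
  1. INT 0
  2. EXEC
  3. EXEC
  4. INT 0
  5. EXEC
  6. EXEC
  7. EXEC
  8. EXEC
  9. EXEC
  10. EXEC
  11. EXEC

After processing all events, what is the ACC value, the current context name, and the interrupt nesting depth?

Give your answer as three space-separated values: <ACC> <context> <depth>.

Event 1 (INT 0): INT 0 arrives: push (MAIN, PC=0), enter IRQ0 at PC=0 (depth now 1)
Event 2 (EXEC): [IRQ0] PC=0: DEC 3 -> ACC=-3
Event 3 (EXEC): [IRQ0] PC=1: IRET -> resume MAIN at PC=0 (depth now 0)
Event 4 (INT 0): INT 0 arrives: push (MAIN, PC=0), enter IRQ0 at PC=0 (depth now 1)
Event 5 (EXEC): [IRQ0] PC=0: DEC 3 -> ACC=-6
Event 6 (EXEC): [IRQ0] PC=1: IRET -> resume MAIN at PC=0 (depth now 0)
Event 7 (EXEC): [MAIN] PC=0: NOP
Event 8 (EXEC): [MAIN] PC=1: INC 4 -> ACC=-2
Event 9 (EXEC): [MAIN] PC=2: INC 3 -> ACC=1
Event 10 (EXEC): [MAIN] PC=3: DEC 5 -> ACC=-4
Event 11 (EXEC): [MAIN] PC=4: HALT

Answer: -4 MAIN 0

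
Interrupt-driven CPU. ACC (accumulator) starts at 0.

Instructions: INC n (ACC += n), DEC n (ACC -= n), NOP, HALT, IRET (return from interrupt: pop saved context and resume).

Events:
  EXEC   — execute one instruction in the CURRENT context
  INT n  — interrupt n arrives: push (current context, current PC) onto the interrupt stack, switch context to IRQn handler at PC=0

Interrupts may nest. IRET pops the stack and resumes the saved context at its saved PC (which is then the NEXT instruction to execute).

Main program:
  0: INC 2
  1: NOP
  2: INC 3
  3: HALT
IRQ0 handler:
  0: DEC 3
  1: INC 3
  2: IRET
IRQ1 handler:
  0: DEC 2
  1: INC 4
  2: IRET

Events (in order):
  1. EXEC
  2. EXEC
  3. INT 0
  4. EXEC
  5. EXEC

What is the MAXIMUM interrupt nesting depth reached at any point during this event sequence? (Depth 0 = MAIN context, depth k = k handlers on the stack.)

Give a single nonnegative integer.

Event 1 (EXEC): [MAIN] PC=0: INC 2 -> ACC=2 [depth=0]
Event 2 (EXEC): [MAIN] PC=1: NOP [depth=0]
Event 3 (INT 0): INT 0 arrives: push (MAIN, PC=2), enter IRQ0 at PC=0 (depth now 1) [depth=1]
Event 4 (EXEC): [IRQ0] PC=0: DEC 3 -> ACC=-1 [depth=1]
Event 5 (EXEC): [IRQ0] PC=1: INC 3 -> ACC=2 [depth=1]
Max depth observed: 1

Answer: 1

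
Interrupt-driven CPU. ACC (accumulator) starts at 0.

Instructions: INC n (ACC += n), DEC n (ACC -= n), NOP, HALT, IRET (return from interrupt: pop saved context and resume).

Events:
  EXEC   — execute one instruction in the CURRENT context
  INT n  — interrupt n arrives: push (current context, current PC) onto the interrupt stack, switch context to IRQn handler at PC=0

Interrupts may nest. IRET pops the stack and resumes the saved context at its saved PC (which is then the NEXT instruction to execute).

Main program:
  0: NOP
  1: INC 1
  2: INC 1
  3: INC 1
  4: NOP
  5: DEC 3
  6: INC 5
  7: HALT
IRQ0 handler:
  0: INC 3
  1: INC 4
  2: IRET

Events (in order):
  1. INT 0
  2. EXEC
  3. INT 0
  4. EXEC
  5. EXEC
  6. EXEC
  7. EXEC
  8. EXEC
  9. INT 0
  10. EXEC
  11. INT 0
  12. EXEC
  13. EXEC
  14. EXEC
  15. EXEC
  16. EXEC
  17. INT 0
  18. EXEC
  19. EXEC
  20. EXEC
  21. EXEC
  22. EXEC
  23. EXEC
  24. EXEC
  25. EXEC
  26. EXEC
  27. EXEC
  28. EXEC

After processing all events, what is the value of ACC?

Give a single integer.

Answer: 40

Derivation:
Event 1 (INT 0): INT 0 arrives: push (MAIN, PC=0), enter IRQ0 at PC=0 (depth now 1)
Event 2 (EXEC): [IRQ0] PC=0: INC 3 -> ACC=3
Event 3 (INT 0): INT 0 arrives: push (IRQ0, PC=1), enter IRQ0 at PC=0 (depth now 2)
Event 4 (EXEC): [IRQ0] PC=0: INC 3 -> ACC=6
Event 5 (EXEC): [IRQ0] PC=1: INC 4 -> ACC=10
Event 6 (EXEC): [IRQ0] PC=2: IRET -> resume IRQ0 at PC=1 (depth now 1)
Event 7 (EXEC): [IRQ0] PC=1: INC 4 -> ACC=14
Event 8 (EXEC): [IRQ0] PC=2: IRET -> resume MAIN at PC=0 (depth now 0)
Event 9 (INT 0): INT 0 arrives: push (MAIN, PC=0), enter IRQ0 at PC=0 (depth now 1)
Event 10 (EXEC): [IRQ0] PC=0: INC 3 -> ACC=17
Event 11 (INT 0): INT 0 arrives: push (IRQ0, PC=1), enter IRQ0 at PC=0 (depth now 2)
Event 12 (EXEC): [IRQ0] PC=0: INC 3 -> ACC=20
Event 13 (EXEC): [IRQ0] PC=1: INC 4 -> ACC=24
Event 14 (EXEC): [IRQ0] PC=2: IRET -> resume IRQ0 at PC=1 (depth now 1)
Event 15 (EXEC): [IRQ0] PC=1: INC 4 -> ACC=28
Event 16 (EXEC): [IRQ0] PC=2: IRET -> resume MAIN at PC=0 (depth now 0)
Event 17 (INT 0): INT 0 arrives: push (MAIN, PC=0), enter IRQ0 at PC=0 (depth now 1)
Event 18 (EXEC): [IRQ0] PC=0: INC 3 -> ACC=31
Event 19 (EXEC): [IRQ0] PC=1: INC 4 -> ACC=35
Event 20 (EXEC): [IRQ0] PC=2: IRET -> resume MAIN at PC=0 (depth now 0)
Event 21 (EXEC): [MAIN] PC=0: NOP
Event 22 (EXEC): [MAIN] PC=1: INC 1 -> ACC=36
Event 23 (EXEC): [MAIN] PC=2: INC 1 -> ACC=37
Event 24 (EXEC): [MAIN] PC=3: INC 1 -> ACC=38
Event 25 (EXEC): [MAIN] PC=4: NOP
Event 26 (EXEC): [MAIN] PC=5: DEC 3 -> ACC=35
Event 27 (EXEC): [MAIN] PC=6: INC 5 -> ACC=40
Event 28 (EXEC): [MAIN] PC=7: HALT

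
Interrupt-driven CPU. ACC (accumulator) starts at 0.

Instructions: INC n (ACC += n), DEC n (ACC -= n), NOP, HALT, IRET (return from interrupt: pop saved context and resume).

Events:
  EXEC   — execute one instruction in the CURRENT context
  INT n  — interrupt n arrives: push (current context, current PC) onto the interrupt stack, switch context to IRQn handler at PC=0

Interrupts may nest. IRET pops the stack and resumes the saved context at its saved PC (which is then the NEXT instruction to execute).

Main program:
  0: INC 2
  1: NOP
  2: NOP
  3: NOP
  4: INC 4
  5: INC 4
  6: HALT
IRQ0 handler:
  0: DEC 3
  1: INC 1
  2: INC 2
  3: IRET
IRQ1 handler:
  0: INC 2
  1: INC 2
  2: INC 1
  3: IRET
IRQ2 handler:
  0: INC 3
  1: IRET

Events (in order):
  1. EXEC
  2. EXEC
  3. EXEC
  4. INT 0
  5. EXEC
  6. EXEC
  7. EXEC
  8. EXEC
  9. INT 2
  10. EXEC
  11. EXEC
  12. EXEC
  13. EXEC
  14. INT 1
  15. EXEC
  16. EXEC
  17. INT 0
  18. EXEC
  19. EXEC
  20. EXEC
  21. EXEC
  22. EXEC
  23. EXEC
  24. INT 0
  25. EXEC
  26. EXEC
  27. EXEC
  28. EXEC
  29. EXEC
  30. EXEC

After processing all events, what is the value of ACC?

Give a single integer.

Event 1 (EXEC): [MAIN] PC=0: INC 2 -> ACC=2
Event 2 (EXEC): [MAIN] PC=1: NOP
Event 3 (EXEC): [MAIN] PC=2: NOP
Event 4 (INT 0): INT 0 arrives: push (MAIN, PC=3), enter IRQ0 at PC=0 (depth now 1)
Event 5 (EXEC): [IRQ0] PC=0: DEC 3 -> ACC=-1
Event 6 (EXEC): [IRQ0] PC=1: INC 1 -> ACC=0
Event 7 (EXEC): [IRQ0] PC=2: INC 2 -> ACC=2
Event 8 (EXEC): [IRQ0] PC=3: IRET -> resume MAIN at PC=3 (depth now 0)
Event 9 (INT 2): INT 2 arrives: push (MAIN, PC=3), enter IRQ2 at PC=0 (depth now 1)
Event 10 (EXEC): [IRQ2] PC=0: INC 3 -> ACC=5
Event 11 (EXEC): [IRQ2] PC=1: IRET -> resume MAIN at PC=3 (depth now 0)
Event 12 (EXEC): [MAIN] PC=3: NOP
Event 13 (EXEC): [MAIN] PC=4: INC 4 -> ACC=9
Event 14 (INT 1): INT 1 arrives: push (MAIN, PC=5), enter IRQ1 at PC=0 (depth now 1)
Event 15 (EXEC): [IRQ1] PC=0: INC 2 -> ACC=11
Event 16 (EXEC): [IRQ1] PC=1: INC 2 -> ACC=13
Event 17 (INT 0): INT 0 arrives: push (IRQ1, PC=2), enter IRQ0 at PC=0 (depth now 2)
Event 18 (EXEC): [IRQ0] PC=0: DEC 3 -> ACC=10
Event 19 (EXEC): [IRQ0] PC=1: INC 1 -> ACC=11
Event 20 (EXEC): [IRQ0] PC=2: INC 2 -> ACC=13
Event 21 (EXEC): [IRQ0] PC=3: IRET -> resume IRQ1 at PC=2 (depth now 1)
Event 22 (EXEC): [IRQ1] PC=2: INC 1 -> ACC=14
Event 23 (EXEC): [IRQ1] PC=3: IRET -> resume MAIN at PC=5 (depth now 0)
Event 24 (INT 0): INT 0 arrives: push (MAIN, PC=5), enter IRQ0 at PC=0 (depth now 1)
Event 25 (EXEC): [IRQ0] PC=0: DEC 3 -> ACC=11
Event 26 (EXEC): [IRQ0] PC=1: INC 1 -> ACC=12
Event 27 (EXEC): [IRQ0] PC=2: INC 2 -> ACC=14
Event 28 (EXEC): [IRQ0] PC=3: IRET -> resume MAIN at PC=5 (depth now 0)
Event 29 (EXEC): [MAIN] PC=5: INC 4 -> ACC=18
Event 30 (EXEC): [MAIN] PC=6: HALT

Answer: 18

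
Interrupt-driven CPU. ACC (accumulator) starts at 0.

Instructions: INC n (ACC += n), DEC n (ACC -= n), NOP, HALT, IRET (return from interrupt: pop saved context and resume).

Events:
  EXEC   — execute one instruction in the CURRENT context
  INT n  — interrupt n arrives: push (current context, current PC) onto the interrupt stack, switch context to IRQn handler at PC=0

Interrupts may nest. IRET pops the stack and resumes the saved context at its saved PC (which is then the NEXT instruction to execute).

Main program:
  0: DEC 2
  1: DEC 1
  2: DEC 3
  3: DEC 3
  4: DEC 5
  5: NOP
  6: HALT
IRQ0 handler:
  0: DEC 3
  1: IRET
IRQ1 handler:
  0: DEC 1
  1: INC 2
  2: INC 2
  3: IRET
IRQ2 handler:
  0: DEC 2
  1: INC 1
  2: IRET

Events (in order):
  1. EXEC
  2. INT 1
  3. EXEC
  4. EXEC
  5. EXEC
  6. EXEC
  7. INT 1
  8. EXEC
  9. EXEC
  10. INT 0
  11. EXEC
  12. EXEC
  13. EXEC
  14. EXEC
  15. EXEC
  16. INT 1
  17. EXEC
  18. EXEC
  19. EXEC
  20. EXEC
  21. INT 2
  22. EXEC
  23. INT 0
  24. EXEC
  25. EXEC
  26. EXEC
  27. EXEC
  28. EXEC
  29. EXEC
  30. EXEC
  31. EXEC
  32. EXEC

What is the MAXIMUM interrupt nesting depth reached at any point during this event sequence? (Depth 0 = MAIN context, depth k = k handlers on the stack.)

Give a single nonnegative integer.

Event 1 (EXEC): [MAIN] PC=0: DEC 2 -> ACC=-2 [depth=0]
Event 2 (INT 1): INT 1 arrives: push (MAIN, PC=1), enter IRQ1 at PC=0 (depth now 1) [depth=1]
Event 3 (EXEC): [IRQ1] PC=0: DEC 1 -> ACC=-3 [depth=1]
Event 4 (EXEC): [IRQ1] PC=1: INC 2 -> ACC=-1 [depth=1]
Event 5 (EXEC): [IRQ1] PC=2: INC 2 -> ACC=1 [depth=1]
Event 6 (EXEC): [IRQ1] PC=3: IRET -> resume MAIN at PC=1 (depth now 0) [depth=0]
Event 7 (INT 1): INT 1 arrives: push (MAIN, PC=1), enter IRQ1 at PC=0 (depth now 1) [depth=1]
Event 8 (EXEC): [IRQ1] PC=0: DEC 1 -> ACC=0 [depth=1]
Event 9 (EXEC): [IRQ1] PC=1: INC 2 -> ACC=2 [depth=1]
Event 10 (INT 0): INT 0 arrives: push (IRQ1, PC=2), enter IRQ0 at PC=0 (depth now 2) [depth=2]
Event 11 (EXEC): [IRQ0] PC=0: DEC 3 -> ACC=-1 [depth=2]
Event 12 (EXEC): [IRQ0] PC=1: IRET -> resume IRQ1 at PC=2 (depth now 1) [depth=1]
Event 13 (EXEC): [IRQ1] PC=2: INC 2 -> ACC=1 [depth=1]
Event 14 (EXEC): [IRQ1] PC=3: IRET -> resume MAIN at PC=1 (depth now 0) [depth=0]
Event 15 (EXEC): [MAIN] PC=1: DEC 1 -> ACC=0 [depth=0]
Event 16 (INT 1): INT 1 arrives: push (MAIN, PC=2), enter IRQ1 at PC=0 (depth now 1) [depth=1]
Event 17 (EXEC): [IRQ1] PC=0: DEC 1 -> ACC=-1 [depth=1]
Event 18 (EXEC): [IRQ1] PC=1: INC 2 -> ACC=1 [depth=1]
Event 19 (EXEC): [IRQ1] PC=2: INC 2 -> ACC=3 [depth=1]
Event 20 (EXEC): [IRQ1] PC=3: IRET -> resume MAIN at PC=2 (depth now 0) [depth=0]
Event 21 (INT 2): INT 2 arrives: push (MAIN, PC=2), enter IRQ2 at PC=0 (depth now 1) [depth=1]
Event 22 (EXEC): [IRQ2] PC=0: DEC 2 -> ACC=1 [depth=1]
Event 23 (INT 0): INT 0 arrives: push (IRQ2, PC=1), enter IRQ0 at PC=0 (depth now 2) [depth=2]
Event 24 (EXEC): [IRQ0] PC=0: DEC 3 -> ACC=-2 [depth=2]
Event 25 (EXEC): [IRQ0] PC=1: IRET -> resume IRQ2 at PC=1 (depth now 1) [depth=1]
Event 26 (EXEC): [IRQ2] PC=1: INC 1 -> ACC=-1 [depth=1]
Event 27 (EXEC): [IRQ2] PC=2: IRET -> resume MAIN at PC=2 (depth now 0) [depth=0]
Event 28 (EXEC): [MAIN] PC=2: DEC 3 -> ACC=-4 [depth=0]
Event 29 (EXEC): [MAIN] PC=3: DEC 3 -> ACC=-7 [depth=0]
Event 30 (EXEC): [MAIN] PC=4: DEC 5 -> ACC=-12 [depth=0]
Event 31 (EXEC): [MAIN] PC=5: NOP [depth=0]
Event 32 (EXEC): [MAIN] PC=6: HALT [depth=0]
Max depth observed: 2

Answer: 2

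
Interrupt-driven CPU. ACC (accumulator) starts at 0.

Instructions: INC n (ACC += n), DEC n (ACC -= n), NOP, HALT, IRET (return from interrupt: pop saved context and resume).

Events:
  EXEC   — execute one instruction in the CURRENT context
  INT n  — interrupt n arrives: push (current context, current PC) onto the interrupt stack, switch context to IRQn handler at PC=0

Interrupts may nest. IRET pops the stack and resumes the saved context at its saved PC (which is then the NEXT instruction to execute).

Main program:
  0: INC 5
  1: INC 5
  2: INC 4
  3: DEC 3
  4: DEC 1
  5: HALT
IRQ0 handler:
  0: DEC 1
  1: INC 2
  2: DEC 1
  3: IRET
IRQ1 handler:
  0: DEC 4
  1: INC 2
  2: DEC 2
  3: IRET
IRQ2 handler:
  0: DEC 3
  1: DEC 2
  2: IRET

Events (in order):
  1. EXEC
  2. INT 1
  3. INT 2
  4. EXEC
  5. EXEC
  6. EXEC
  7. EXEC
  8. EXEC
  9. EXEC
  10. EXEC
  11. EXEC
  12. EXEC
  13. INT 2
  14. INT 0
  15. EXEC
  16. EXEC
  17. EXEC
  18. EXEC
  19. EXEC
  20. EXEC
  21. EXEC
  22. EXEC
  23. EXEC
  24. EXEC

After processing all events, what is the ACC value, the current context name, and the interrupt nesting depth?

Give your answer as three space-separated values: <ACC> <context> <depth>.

Answer: -4 MAIN 0

Derivation:
Event 1 (EXEC): [MAIN] PC=0: INC 5 -> ACC=5
Event 2 (INT 1): INT 1 arrives: push (MAIN, PC=1), enter IRQ1 at PC=0 (depth now 1)
Event 3 (INT 2): INT 2 arrives: push (IRQ1, PC=0), enter IRQ2 at PC=0 (depth now 2)
Event 4 (EXEC): [IRQ2] PC=0: DEC 3 -> ACC=2
Event 5 (EXEC): [IRQ2] PC=1: DEC 2 -> ACC=0
Event 6 (EXEC): [IRQ2] PC=2: IRET -> resume IRQ1 at PC=0 (depth now 1)
Event 7 (EXEC): [IRQ1] PC=0: DEC 4 -> ACC=-4
Event 8 (EXEC): [IRQ1] PC=1: INC 2 -> ACC=-2
Event 9 (EXEC): [IRQ1] PC=2: DEC 2 -> ACC=-4
Event 10 (EXEC): [IRQ1] PC=3: IRET -> resume MAIN at PC=1 (depth now 0)
Event 11 (EXEC): [MAIN] PC=1: INC 5 -> ACC=1
Event 12 (EXEC): [MAIN] PC=2: INC 4 -> ACC=5
Event 13 (INT 2): INT 2 arrives: push (MAIN, PC=3), enter IRQ2 at PC=0 (depth now 1)
Event 14 (INT 0): INT 0 arrives: push (IRQ2, PC=0), enter IRQ0 at PC=0 (depth now 2)
Event 15 (EXEC): [IRQ0] PC=0: DEC 1 -> ACC=4
Event 16 (EXEC): [IRQ0] PC=1: INC 2 -> ACC=6
Event 17 (EXEC): [IRQ0] PC=2: DEC 1 -> ACC=5
Event 18 (EXEC): [IRQ0] PC=3: IRET -> resume IRQ2 at PC=0 (depth now 1)
Event 19 (EXEC): [IRQ2] PC=0: DEC 3 -> ACC=2
Event 20 (EXEC): [IRQ2] PC=1: DEC 2 -> ACC=0
Event 21 (EXEC): [IRQ2] PC=2: IRET -> resume MAIN at PC=3 (depth now 0)
Event 22 (EXEC): [MAIN] PC=3: DEC 3 -> ACC=-3
Event 23 (EXEC): [MAIN] PC=4: DEC 1 -> ACC=-4
Event 24 (EXEC): [MAIN] PC=5: HALT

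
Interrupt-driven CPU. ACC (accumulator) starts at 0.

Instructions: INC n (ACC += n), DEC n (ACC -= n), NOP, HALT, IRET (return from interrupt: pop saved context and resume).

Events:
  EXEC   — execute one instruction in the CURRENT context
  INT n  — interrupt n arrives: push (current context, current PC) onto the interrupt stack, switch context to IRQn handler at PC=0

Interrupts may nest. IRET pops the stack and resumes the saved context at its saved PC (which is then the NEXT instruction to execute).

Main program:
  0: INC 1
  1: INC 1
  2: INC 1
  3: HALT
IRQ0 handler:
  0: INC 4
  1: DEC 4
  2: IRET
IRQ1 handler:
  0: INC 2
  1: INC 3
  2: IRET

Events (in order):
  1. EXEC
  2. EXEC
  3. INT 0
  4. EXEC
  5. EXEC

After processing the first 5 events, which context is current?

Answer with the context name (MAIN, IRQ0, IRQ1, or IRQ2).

Answer: IRQ0

Derivation:
Event 1 (EXEC): [MAIN] PC=0: INC 1 -> ACC=1
Event 2 (EXEC): [MAIN] PC=1: INC 1 -> ACC=2
Event 3 (INT 0): INT 0 arrives: push (MAIN, PC=2), enter IRQ0 at PC=0 (depth now 1)
Event 4 (EXEC): [IRQ0] PC=0: INC 4 -> ACC=6
Event 5 (EXEC): [IRQ0] PC=1: DEC 4 -> ACC=2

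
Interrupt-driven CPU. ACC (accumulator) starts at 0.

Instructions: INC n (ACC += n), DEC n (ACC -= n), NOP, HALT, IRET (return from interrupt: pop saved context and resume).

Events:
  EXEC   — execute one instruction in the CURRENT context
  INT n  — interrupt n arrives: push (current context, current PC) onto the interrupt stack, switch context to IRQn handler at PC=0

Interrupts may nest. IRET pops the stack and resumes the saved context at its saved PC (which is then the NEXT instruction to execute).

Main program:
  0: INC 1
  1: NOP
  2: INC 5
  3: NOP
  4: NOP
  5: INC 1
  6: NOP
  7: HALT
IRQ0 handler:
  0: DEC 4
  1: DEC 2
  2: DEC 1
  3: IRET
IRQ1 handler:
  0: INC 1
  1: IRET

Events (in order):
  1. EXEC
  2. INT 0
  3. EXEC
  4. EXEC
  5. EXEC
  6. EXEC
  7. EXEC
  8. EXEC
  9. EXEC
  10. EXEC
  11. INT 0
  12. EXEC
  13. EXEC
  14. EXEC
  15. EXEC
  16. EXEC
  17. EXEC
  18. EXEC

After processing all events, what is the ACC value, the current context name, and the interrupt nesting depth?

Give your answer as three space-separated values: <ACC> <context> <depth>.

Answer: -7 MAIN 0

Derivation:
Event 1 (EXEC): [MAIN] PC=0: INC 1 -> ACC=1
Event 2 (INT 0): INT 0 arrives: push (MAIN, PC=1), enter IRQ0 at PC=0 (depth now 1)
Event 3 (EXEC): [IRQ0] PC=0: DEC 4 -> ACC=-3
Event 4 (EXEC): [IRQ0] PC=1: DEC 2 -> ACC=-5
Event 5 (EXEC): [IRQ0] PC=2: DEC 1 -> ACC=-6
Event 6 (EXEC): [IRQ0] PC=3: IRET -> resume MAIN at PC=1 (depth now 0)
Event 7 (EXEC): [MAIN] PC=1: NOP
Event 8 (EXEC): [MAIN] PC=2: INC 5 -> ACC=-1
Event 9 (EXEC): [MAIN] PC=3: NOP
Event 10 (EXEC): [MAIN] PC=4: NOP
Event 11 (INT 0): INT 0 arrives: push (MAIN, PC=5), enter IRQ0 at PC=0 (depth now 1)
Event 12 (EXEC): [IRQ0] PC=0: DEC 4 -> ACC=-5
Event 13 (EXEC): [IRQ0] PC=1: DEC 2 -> ACC=-7
Event 14 (EXEC): [IRQ0] PC=2: DEC 1 -> ACC=-8
Event 15 (EXEC): [IRQ0] PC=3: IRET -> resume MAIN at PC=5 (depth now 0)
Event 16 (EXEC): [MAIN] PC=5: INC 1 -> ACC=-7
Event 17 (EXEC): [MAIN] PC=6: NOP
Event 18 (EXEC): [MAIN] PC=7: HALT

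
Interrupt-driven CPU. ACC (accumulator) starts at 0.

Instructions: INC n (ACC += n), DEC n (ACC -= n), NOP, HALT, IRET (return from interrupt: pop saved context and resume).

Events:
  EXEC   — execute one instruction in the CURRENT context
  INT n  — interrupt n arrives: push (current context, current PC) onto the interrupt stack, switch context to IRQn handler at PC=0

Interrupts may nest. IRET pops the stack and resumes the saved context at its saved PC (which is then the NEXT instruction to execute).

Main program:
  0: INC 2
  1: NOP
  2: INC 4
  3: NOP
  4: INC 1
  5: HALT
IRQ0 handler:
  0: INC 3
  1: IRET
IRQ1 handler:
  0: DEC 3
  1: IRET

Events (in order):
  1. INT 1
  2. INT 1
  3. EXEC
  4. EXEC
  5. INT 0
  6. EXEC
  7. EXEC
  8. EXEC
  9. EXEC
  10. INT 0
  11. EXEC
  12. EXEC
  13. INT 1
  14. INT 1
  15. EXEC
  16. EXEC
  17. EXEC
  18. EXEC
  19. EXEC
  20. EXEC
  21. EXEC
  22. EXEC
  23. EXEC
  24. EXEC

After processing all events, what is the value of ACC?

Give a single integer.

Event 1 (INT 1): INT 1 arrives: push (MAIN, PC=0), enter IRQ1 at PC=0 (depth now 1)
Event 2 (INT 1): INT 1 arrives: push (IRQ1, PC=0), enter IRQ1 at PC=0 (depth now 2)
Event 3 (EXEC): [IRQ1] PC=0: DEC 3 -> ACC=-3
Event 4 (EXEC): [IRQ1] PC=1: IRET -> resume IRQ1 at PC=0 (depth now 1)
Event 5 (INT 0): INT 0 arrives: push (IRQ1, PC=0), enter IRQ0 at PC=0 (depth now 2)
Event 6 (EXEC): [IRQ0] PC=0: INC 3 -> ACC=0
Event 7 (EXEC): [IRQ0] PC=1: IRET -> resume IRQ1 at PC=0 (depth now 1)
Event 8 (EXEC): [IRQ1] PC=0: DEC 3 -> ACC=-3
Event 9 (EXEC): [IRQ1] PC=1: IRET -> resume MAIN at PC=0 (depth now 0)
Event 10 (INT 0): INT 0 arrives: push (MAIN, PC=0), enter IRQ0 at PC=0 (depth now 1)
Event 11 (EXEC): [IRQ0] PC=0: INC 3 -> ACC=0
Event 12 (EXEC): [IRQ0] PC=1: IRET -> resume MAIN at PC=0 (depth now 0)
Event 13 (INT 1): INT 1 arrives: push (MAIN, PC=0), enter IRQ1 at PC=0 (depth now 1)
Event 14 (INT 1): INT 1 arrives: push (IRQ1, PC=0), enter IRQ1 at PC=0 (depth now 2)
Event 15 (EXEC): [IRQ1] PC=0: DEC 3 -> ACC=-3
Event 16 (EXEC): [IRQ1] PC=1: IRET -> resume IRQ1 at PC=0 (depth now 1)
Event 17 (EXEC): [IRQ1] PC=0: DEC 3 -> ACC=-6
Event 18 (EXEC): [IRQ1] PC=1: IRET -> resume MAIN at PC=0 (depth now 0)
Event 19 (EXEC): [MAIN] PC=0: INC 2 -> ACC=-4
Event 20 (EXEC): [MAIN] PC=1: NOP
Event 21 (EXEC): [MAIN] PC=2: INC 4 -> ACC=0
Event 22 (EXEC): [MAIN] PC=3: NOP
Event 23 (EXEC): [MAIN] PC=4: INC 1 -> ACC=1
Event 24 (EXEC): [MAIN] PC=5: HALT

Answer: 1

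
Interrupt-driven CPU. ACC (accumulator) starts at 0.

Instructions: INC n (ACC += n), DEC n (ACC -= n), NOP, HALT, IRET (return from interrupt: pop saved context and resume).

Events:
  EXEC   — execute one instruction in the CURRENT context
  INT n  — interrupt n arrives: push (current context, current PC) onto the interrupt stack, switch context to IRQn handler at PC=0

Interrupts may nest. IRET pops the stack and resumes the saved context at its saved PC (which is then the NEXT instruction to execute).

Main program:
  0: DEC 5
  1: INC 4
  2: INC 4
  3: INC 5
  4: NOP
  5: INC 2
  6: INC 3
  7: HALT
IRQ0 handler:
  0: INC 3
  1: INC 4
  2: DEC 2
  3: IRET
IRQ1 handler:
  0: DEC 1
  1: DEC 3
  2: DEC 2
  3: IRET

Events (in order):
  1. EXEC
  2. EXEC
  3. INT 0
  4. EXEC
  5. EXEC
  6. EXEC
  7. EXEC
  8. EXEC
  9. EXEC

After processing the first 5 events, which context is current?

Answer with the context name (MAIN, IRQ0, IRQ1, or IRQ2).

Event 1 (EXEC): [MAIN] PC=0: DEC 5 -> ACC=-5
Event 2 (EXEC): [MAIN] PC=1: INC 4 -> ACC=-1
Event 3 (INT 0): INT 0 arrives: push (MAIN, PC=2), enter IRQ0 at PC=0 (depth now 1)
Event 4 (EXEC): [IRQ0] PC=0: INC 3 -> ACC=2
Event 5 (EXEC): [IRQ0] PC=1: INC 4 -> ACC=6

Answer: IRQ0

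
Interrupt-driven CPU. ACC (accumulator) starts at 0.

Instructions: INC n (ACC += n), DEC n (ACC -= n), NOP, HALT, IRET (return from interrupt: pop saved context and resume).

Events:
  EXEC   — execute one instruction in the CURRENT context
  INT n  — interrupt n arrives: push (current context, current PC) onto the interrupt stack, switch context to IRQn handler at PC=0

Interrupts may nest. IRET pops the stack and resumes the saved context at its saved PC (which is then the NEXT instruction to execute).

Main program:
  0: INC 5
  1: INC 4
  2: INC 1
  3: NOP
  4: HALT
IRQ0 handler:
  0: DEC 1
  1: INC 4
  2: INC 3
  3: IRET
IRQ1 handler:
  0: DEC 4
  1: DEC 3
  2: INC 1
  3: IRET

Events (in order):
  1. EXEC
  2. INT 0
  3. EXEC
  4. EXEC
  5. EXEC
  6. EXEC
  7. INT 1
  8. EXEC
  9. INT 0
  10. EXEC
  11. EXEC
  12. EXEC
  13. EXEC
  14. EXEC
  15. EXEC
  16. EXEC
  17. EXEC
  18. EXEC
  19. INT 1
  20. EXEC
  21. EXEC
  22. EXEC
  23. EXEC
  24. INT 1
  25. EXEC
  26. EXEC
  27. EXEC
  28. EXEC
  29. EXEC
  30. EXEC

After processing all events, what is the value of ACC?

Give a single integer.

Event 1 (EXEC): [MAIN] PC=0: INC 5 -> ACC=5
Event 2 (INT 0): INT 0 arrives: push (MAIN, PC=1), enter IRQ0 at PC=0 (depth now 1)
Event 3 (EXEC): [IRQ0] PC=0: DEC 1 -> ACC=4
Event 4 (EXEC): [IRQ0] PC=1: INC 4 -> ACC=8
Event 5 (EXEC): [IRQ0] PC=2: INC 3 -> ACC=11
Event 6 (EXEC): [IRQ0] PC=3: IRET -> resume MAIN at PC=1 (depth now 0)
Event 7 (INT 1): INT 1 arrives: push (MAIN, PC=1), enter IRQ1 at PC=0 (depth now 1)
Event 8 (EXEC): [IRQ1] PC=0: DEC 4 -> ACC=7
Event 9 (INT 0): INT 0 arrives: push (IRQ1, PC=1), enter IRQ0 at PC=0 (depth now 2)
Event 10 (EXEC): [IRQ0] PC=0: DEC 1 -> ACC=6
Event 11 (EXEC): [IRQ0] PC=1: INC 4 -> ACC=10
Event 12 (EXEC): [IRQ0] PC=2: INC 3 -> ACC=13
Event 13 (EXEC): [IRQ0] PC=3: IRET -> resume IRQ1 at PC=1 (depth now 1)
Event 14 (EXEC): [IRQ1] PC=1: DEC 3 -> ACC=10
Event 15 (EXEC): [IRQ1] PC=2: INC 1 -> ACC=11
Event 16 (EXEC): [IRQ1] PC=3: IRET -> resume MAIN at PC=1 (depth now 0)
Event 17 (EXEC): [MAIN] PC=1: INC 4 -> ACC=15
Event 18 (EXEC): [MAIN] PC=2: INC 1 -> ACC=16
Event 19 (INT 1): INT 1 arrives: push (MAIN, PC=3), enter IRQ1 at PC=0 (depth now 1)
Event 20 (EXEC): [IRQ1] PC=0: DEC 4 -> ACC=12
Event 21 (EXEC): [IRQ1] PC=1: DEC 3 -> ACC=9
Event 22 (EXEC): [IRQ1] PC=2: INC 1 -> ACC=10
Event 23 (EXEC): [IRQ1] PC=3: IRET -> resume MAIN at PC=3 (depth now 0)
Event 24 (INT 1): INT 1 arrives: push (MAIN, PC=3), enter IRQ1 at PC=0 (depth now 1)
Event 25 (EXEC): [IRQ1] PC=0: DEC 4 -> ACC=6
Event 26 (EXEC): [IRQ1] PC=1: DEC 3 -> ACC=3
Event 27 (EXEC): [IRQ1] PC=2: INC 1 -> ACC=4
Event 28 (EXEC): [IRQ1] PC=3: IRET -> resume MAIN at PC=3 (depth now 0)
Event 29 (EXEC): [MAIN] PC=3: NOP
Event 30 (EXEC): [MAIN] PC=4: HALT

Answer: 4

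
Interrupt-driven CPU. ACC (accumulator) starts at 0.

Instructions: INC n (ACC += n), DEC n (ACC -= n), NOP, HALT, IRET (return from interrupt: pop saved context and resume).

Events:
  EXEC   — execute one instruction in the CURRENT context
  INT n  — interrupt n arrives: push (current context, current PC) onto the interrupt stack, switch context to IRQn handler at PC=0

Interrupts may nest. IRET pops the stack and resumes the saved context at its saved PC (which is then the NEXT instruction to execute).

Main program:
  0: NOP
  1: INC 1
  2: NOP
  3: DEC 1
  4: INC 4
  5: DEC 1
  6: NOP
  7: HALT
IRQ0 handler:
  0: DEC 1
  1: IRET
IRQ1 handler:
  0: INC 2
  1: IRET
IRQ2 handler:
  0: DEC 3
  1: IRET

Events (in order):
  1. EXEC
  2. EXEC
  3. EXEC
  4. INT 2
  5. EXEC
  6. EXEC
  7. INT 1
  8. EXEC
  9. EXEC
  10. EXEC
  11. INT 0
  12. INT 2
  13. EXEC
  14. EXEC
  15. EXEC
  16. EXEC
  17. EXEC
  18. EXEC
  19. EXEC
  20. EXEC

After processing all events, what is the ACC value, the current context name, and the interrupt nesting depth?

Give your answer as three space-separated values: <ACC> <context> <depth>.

Answer: -2 MAIN 0

Derivation:
Event 1 (EXEC): [MAIN] PC=0: NOP
Event 2 (EXEC): [MAIN] PC=1: INC 1 -> ACC=1
Event 3 (EXEC): [MAIN] PC=2: NOP
Event 4 (INT 2): INT 2 arrives: push (MAIN, PC=3), enter IRQ2 at PC=0 (depth now 1)
Event 5 (EXEC): [IRQ2] PC=0: DEC 3 -> ACC=-2
Event 6 (EXEC): [IRQ2] PC=1: IRET -> resume MAIN at PC=3 (depth now 0)
Event 7 (INT 1): INT 1 arrives: push (MAIN, PC=3), enter IRQ1 at PC=0 (depth now 1)
Event 8 (EXEC): [IRQ1] PC=0: INC 2 -> ACC=0
Event 9 (EXEC): [IRQ1] PC=1: IRET -> resume MAIN at PC=3 (depth now 0)
Event 10 (EXEC): [MAIN] PC=3: DEC 1 -> ACC=-1
Event 11 (INT 0): INT 0 arrives: push (MAIN, PC=4), enter IRQ0 at PC=0 (depth now 1)
Event 12 (INT 2): INT 2 arrives: push (IRQ0, PC=0), enter IRQ2 at PC=0 (depth now 2)
Event 13 (EXEC): [IRQ2] PC=0: DEC 3 -> ACC=-4
Event 14 (EXEC): [IRQ2] PC=1: IRET -> resume IRQ0 at PC=0 (depth now 1)
Event 15 (EXEC): [IRQ0] PC=0: DEC 1 -> ACC=-5
Event 16 (EXEC): [IRQ0] PC=1: IRET -> resume MAIN at PC=4 (depth now 0)
Event 17 (EXEC): [MAIN] PC=4: INC 4 -> ACC=-1
Event 18 (EXEC): [MAIN] PC=5: DEC 1 -> ACC=-2
Event 19 (EXEC): [MAIN] PC=6: NOP
Event 20 (EXEC): [MAIN] PC=7: HALT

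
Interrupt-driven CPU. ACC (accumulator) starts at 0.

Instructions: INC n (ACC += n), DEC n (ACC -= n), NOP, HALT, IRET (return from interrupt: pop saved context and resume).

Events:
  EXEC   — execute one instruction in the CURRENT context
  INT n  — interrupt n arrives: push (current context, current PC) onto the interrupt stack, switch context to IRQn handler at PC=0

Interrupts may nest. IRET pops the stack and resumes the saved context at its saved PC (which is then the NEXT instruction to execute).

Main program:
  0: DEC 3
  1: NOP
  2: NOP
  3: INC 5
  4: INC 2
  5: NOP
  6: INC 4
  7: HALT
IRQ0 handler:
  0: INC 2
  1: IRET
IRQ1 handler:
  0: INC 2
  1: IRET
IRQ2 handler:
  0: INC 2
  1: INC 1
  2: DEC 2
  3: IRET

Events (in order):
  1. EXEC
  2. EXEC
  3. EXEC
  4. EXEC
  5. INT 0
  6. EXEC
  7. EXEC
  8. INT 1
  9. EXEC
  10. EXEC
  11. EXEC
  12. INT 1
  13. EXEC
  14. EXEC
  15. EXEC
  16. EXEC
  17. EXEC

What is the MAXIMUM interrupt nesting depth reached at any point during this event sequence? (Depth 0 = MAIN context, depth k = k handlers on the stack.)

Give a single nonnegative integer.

Event 1 (EXEC): [MAIN] PC=0: DEC 3 -> ACC=-3 [depth=0]
Event 2 (EXEC): [MAIN] PC=1: NOP [depth=0]
Event 3 (EXEC): [MAIN] PC=2: NOP [depth=0]
Event 4 (EXEC): [MAIN] PC=3: INC 5 -> ACC=2 [depth=0]
Event 5 (INT 0): INT 0 arrives: push (MAIN, PC=4), enter IRQ0 at PC=0 (depth now 1) [depth=1]
Event 6 (EXEC): [IRQ0] PC=0: INC 2 -> ACC=4 [depth=1]
Event 7 (EXEC): [IRQ0] PC=1: IRET -> resume MAIN at PC=4 (depth now 0) [depth=0]
Event 8 (INT 1): INT 1 arrives: push (MAIN, PC=4), enter IRQ1 at PC=0 (depth now 1) [depth=1]
Event 9 (EXEC): [IRQ1] PC=0: INC 2 -> ACC=6 [depth=1]
Event 10 (EXEC): [IRQ1] PC=1: IRET -> resume MAIN at PC=4 (depth now 0) [depth=0]
Event 11 (EXEC): [MAIN] PC=4: INC 2 -> ACC=8 [depth=0]
Event 12 (INT 1): INT 1 arrives: push (MAIN, PC=5), enter IRQ1 at PC=0 (depth now 1) [depth=1]
Event 13 (EXEC): [IRQ1] PC=0: INC 2 -> ACC=10 [depth=1]
Event 14 (EXEC): [IRQ1] PC=1: IRET -> resume MAIN at PC=5 (depth now 0) [depth=0]
Event 15 (EXEC): [MAIN] PC=5: NOP [depth=0]
Event 16 (EXEC): [MAIN] PC=6: INC 4 -> ACC=14 [depth=0]
Event 17 (EXEC): [MAIN] PC=7: HALT [depth=0]
Max depth observed: 1

Answer: 1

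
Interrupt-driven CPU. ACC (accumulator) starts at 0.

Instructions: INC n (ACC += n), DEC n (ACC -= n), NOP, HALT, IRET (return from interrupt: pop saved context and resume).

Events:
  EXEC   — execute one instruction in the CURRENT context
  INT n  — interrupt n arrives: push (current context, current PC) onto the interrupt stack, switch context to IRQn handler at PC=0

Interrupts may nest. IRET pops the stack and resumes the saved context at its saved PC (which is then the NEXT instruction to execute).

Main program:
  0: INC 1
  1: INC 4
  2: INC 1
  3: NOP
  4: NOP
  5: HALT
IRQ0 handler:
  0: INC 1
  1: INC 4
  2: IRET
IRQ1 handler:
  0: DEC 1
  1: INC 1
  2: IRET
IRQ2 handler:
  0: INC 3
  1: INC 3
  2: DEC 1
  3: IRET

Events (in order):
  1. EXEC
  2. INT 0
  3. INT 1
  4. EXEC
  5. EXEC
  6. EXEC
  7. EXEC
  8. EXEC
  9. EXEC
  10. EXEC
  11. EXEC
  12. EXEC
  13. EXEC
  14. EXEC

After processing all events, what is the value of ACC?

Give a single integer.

Event 1 (EXEC): [MAIN] PC=0: INC 1 -> ACC=1
Event 2 (INT 0): INT 0 arrives: push (MAIN, PC=1), enter IRQ0 at PC=0 (depth now 1)
Event 3 (INT 1): INT 1 arrives: push (IRQ0, PC=0), enter IRQ1 at PC=0 (depth now 2)
Event 4 (EXEC): [IRQ1] PC=0: DEC 1 -> ACC=0
Event 5 (EXEC): [IRQ1] PC=1: INC 1 -> ACC=1
Event 6 (EXEC): [IRQ1] PC=2: IRET -> resume IRQ0 at PC=0 (depth now 1)
Event 7 (EXEC): [IRQ0] PC=0: INC 1 -> ACC=2
Event 8 (EXEC): [IRQ0] PC=1: INC 4 -> ACC=6
Event 9 (EXEC): [IRQ0] PC=2: IRET -> resume MAIN at PC=1 (depth now 0)
Event 10 (EXEC): [MAIN] PC=1: INC 4 -> ACC=10
Event 11 (EXEC): [MAIN] PC=2: INC 1 -> ACC=11
Event 12 (EXEC): [MAIN] PC=3: NOP
Event 13 (EXEC): [MAIN] PC=4: NOP
Event 14 (EXEC): [MAIN] PC=5: HALT

Answer: 11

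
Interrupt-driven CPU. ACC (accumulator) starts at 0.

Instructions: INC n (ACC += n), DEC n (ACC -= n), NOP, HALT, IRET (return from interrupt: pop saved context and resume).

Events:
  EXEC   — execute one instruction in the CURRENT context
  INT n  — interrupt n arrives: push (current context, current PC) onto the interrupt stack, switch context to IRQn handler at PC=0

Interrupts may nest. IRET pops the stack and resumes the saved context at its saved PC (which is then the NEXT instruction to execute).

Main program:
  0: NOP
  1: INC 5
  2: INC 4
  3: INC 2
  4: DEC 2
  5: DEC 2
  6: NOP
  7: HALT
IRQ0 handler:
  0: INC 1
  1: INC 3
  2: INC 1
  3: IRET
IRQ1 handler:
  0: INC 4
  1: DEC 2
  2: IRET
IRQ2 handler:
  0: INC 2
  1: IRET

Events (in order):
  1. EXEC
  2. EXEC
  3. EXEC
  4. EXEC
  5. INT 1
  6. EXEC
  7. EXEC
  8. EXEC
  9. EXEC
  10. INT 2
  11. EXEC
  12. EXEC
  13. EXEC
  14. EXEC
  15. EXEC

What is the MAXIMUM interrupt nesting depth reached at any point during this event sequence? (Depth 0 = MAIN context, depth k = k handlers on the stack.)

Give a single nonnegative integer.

Answer: 1

Derivation:
Event 1 (EXEC): [MAIN] PC=0: NOP [depth=0]
Event 2 (EXEC): [MAIN] PC=1: INC 5 -> ACC=5 [depth=0]
Event 3 (EXEC): [MAIN] PC=2: INC 4 -> ACC=9 [depth=0]
Event 4 (EXEC): [MAIN] PC=3: INC 2 -> ACC=11 [depth=0]
Event 5 (INT 1): INT 1 arrives: push (MAIN, PC=4), enter IRQ1 at PC=0 (depth now 1) [depth=1]
Event 6 (EXEC): [IRQ1] PC=0: INC 4 -> ACC=15 [depth=1]
Event 7 (EXEC): [IRQ1] PC=1: DEC 2 -> ACC=13 [depth=1]
Event 8 (EXEC): [IRQ1] PC=2: IRET -> resume MAIN at PC=4 (depth now 0) [depth=0]
Event 9 (EXEC): [MAIN] PC=4: DEC 2 -> ACC=11 [depth=0]
Event 10 (INT 2): INT 2 arrives: push (MAIN, PC=5), enter IRQ2 at PC=0 (depth now 1) [depth=1]
Event 11 (EXEC): [IRQ2] PC=0: INC 2 -> ACC=13 [depth=1]
Event 12 (EXEC): [IRQ2] PC=1: IRET -> resume MAIN at PC=5 (depth now 0) [depth=0]
Event 13 (EXEC): [MAIN] PC=5: DEC 2 -> ACC=11 [depth=0]
Event 14 (EXEC): [MAIN] PC=6: NOP [depth=0]
Event 15 (EXEC): [MAIN] PC=7: HALT [depth=0]
Max depth observed: 1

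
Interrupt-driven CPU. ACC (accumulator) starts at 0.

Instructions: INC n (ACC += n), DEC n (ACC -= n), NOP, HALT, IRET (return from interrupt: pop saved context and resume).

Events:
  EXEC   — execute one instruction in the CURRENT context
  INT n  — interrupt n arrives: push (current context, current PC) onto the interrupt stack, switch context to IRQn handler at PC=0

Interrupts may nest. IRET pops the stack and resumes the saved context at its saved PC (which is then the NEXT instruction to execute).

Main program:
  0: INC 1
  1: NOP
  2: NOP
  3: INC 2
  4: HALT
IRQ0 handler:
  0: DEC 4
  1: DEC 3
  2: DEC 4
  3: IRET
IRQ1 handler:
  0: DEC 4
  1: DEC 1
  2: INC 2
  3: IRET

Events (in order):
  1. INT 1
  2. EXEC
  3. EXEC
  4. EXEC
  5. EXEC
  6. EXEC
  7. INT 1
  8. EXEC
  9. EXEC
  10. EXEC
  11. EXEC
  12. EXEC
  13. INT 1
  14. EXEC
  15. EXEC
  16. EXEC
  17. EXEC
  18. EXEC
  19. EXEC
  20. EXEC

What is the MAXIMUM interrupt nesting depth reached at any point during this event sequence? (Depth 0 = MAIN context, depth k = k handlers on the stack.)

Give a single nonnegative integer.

Event 1 (INT 1): INT 1 arrives: push (MAIN, PC=0), enter IRQ1 at PC=0 (depth now 1) [depth=1]
Event 2 (EXEC): [IRQ1] PC=0: DEC 4 -> ACC=-4 [depth=1]
Event 3 (EXEC): [IRQ1] PC=1: DEC 1 -> ACC=-5 [depth=1]
Event 4 (EXEC): [IRQ1] PC=2: INC 2 -> ACC=-3 [depth=1]
Event 5 (EXEC): [IRQ1] PC=3: IRET -> resume MAIN at PC=0 (depth now 0) [depth=0]
Event 6 (EXEC): [MAIN] PC=0: INC 1 -> ACC=-2 [depth=0]
Event 7 (INT 1): INT 1 arrives: push (MAIN, PC=1), enter IRQ1 at PC=0 (depth now 1) [depth=1]
Event 8 (EXEC): [IRQ1] PC=0: DEC 4 -> ACC=-6 [depth=1]
Event 9 (EXEC): [IRQ1] PC=1: DEC 1 -> ACC=-7 [depth=1]
Event 10 (EXEC): [IRQ1] PC=2: INC 2 -> ACC=-5 [depth=1]
Event 11 (EXEC): [IRQ1] PC=3: IRET -> resume MAIN at PC=1 (depth now 0) [depth=0]
Event 12 (EXEC): [MAIN] PC=1: NOP [depth=0]
Event 13 (INT 1): INT 1 arrives: push (MAIN, PC=2), enter IRQ1 at PC=0 (depth now 1) [depth=1]
Event 14 (EXEC): [IRQ1] PC=0: DEC 4 -> ACC=-9 [depth=1]
Event 15 (EXEC): [IRQ1] PC=1: DEC 1 -> ACC=-10 [depth=1]
Event 16 (EXEC): [IRQ1] PC=2: INC 2 -> ACC=-8 [depth=1]
Event 17 (EXEC): [IRQ1] PC=3: IRET -> resume MAIN at PC=2 (depth now 0) [depth=0]
Event 18 (EXEC): [MAIN] PC=2: NOP [depth=0]
Event 19 (EXEC): [MAIN] PC=3: INC 2 -> ACC=-6 [depth=0]
Event 20 (EXEC): [MAIN] PC=4: HALT [depth=0]
Max depth observed: 1

Answer: 1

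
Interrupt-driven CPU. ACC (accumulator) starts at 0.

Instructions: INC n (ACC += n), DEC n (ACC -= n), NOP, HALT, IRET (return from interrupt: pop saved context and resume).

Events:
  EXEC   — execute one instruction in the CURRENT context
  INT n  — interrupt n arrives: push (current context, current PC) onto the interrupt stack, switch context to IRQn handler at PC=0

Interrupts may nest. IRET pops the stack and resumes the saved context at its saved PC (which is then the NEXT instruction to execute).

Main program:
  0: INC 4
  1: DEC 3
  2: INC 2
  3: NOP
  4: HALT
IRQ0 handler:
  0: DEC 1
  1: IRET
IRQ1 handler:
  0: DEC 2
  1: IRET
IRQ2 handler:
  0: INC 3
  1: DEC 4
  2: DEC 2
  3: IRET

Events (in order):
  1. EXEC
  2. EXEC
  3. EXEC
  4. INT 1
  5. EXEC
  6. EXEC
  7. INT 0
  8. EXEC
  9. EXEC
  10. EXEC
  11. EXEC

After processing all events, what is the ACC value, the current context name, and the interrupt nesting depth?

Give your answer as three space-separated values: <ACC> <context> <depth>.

Event 1 (EXEC): [MAIN] PC=0: INC 4 -> ACC=4
Event 2 (EXEC): [MAIN] PC=1: DEC 3 -> ACC=1
Event 3 (EXEC): [MAIN] PC=2: INC 2 -> ACC=3
Event 4 (INT 1): INT 1 arrives: push (MAIN, PC=3), enter IRQ1 at PC=0 (depth now 1)
Event 5 (EXEC): [IRQ1] PC=0: DEC 2 -> ACC=1
Event 6 (EXEC): [IRQ1] PC=1: IRET -> resume MAIN at PC=3 (depth now 0)
Event 7 (INT 0): INT 0 arrives: push (MAIN, PC=3), enter IRQ0 at PC=0 (depth now 1)
Event 8 (EXEC): [IRQ0] PC=0: DEC 1 -> ACC=0
Event 9 (EXEC): [IRQ0] PC=1: IRET -> resume MAIN at PC=3 (depth now 0)
Event 10 (EXEC): [MAIN] PC=3: NOP
Event 11 (EXEC): [MAIN] PC=4: HALT

Answer: 0 MAIN 0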